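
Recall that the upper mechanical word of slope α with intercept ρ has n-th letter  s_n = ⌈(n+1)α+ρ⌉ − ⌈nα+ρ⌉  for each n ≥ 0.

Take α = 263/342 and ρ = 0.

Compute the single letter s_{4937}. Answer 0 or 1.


1

(n+1)α + ρ = (4938·263) / 342 = 1298694/342
nα + ρ     = (4937·263) / 342 = 1298431/342
⌈1298694/342⌉ = 3798,  ⌈1298431/342⌉ = 3797
s_{4937} = 3798 − 3797 = 1


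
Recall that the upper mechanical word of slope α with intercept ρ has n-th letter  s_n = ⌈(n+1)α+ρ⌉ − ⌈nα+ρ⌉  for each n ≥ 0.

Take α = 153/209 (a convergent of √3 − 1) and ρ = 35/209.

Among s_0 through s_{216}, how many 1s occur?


159

#1s = Σ_{n=0}^{216} s_n = Σ_{n=0}^{216} (⌈(n+1)α+ρ⌉ − ⌈nα+ρ⌉)
the sum telescopes: every ⌈nα+ρ⌉ with 0 < n < 217 appears once with + and once with −, leaving ⌈217α+ρ⌉ − ⌈0·α+ρ⌉
217α + ρ = (217·153 + 35) / 209 = 33236/209
ρ = 35/209
⌈33236/209⌉ = 160,  ⌈35/209⌉ = 1
#1s = 160 − 1 = 159


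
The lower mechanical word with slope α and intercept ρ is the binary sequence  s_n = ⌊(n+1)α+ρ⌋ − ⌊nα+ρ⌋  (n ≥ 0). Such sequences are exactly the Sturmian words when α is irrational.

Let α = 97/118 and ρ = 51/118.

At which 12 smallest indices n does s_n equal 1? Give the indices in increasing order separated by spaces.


n=0: ⌊148/118⌋−⌊51/118⌋ = 1−0 = 1  ← one
n=1: ⌊245/118⌋−⌊148/118⌋ = 2−1 = 1  ← one
n=2: ⌊342/118⌋−⌊245/118⌋ = 2−2 = 0
n=3: ⌊439/118⌋−⌊342/118⌋ = 3−2 = 1  ← one
n=4: ⌊536/118⌋−⌊439/118⌋ = 4−3 = 1  ← one
n=5: ⌊633/118⌋−⌊536/118⌋ = 5−4 = 1  ← one
n=6: ⌊730/118⌋−⌊633/118⌋ = 6−5 = 1  ← one
n=7: ⌊827/118⌋−⌊730/118⌋ = 7−6 = 1  ← one
n=8: ⌊924/118⌋−⌊827/118⌋ = 7−7 = 0
n=9: ⌊1021/118⌋−⌊924/118⌋ = 8−7 = 1  ← one
n=10: ⌊1118/118⌋−⌊1021/118⌋ = 9−8 = 1  ← one
n=11: ⌊1215/118⌋−⌊1118/118⌋ = 10−9 = 1  ← one
n=12: ⌊1312/118⌋−⌊1215/118⌋ = 11−10 = 1  ← one
n=13: ⌊1409/118⌋−⌊1312/118⌋ = 11−11 = 0
n=14: ⌊1506/118⌋−⌊1409/118⌋ = 12−11 = 1  ← one
positions of the first 12 ones: 0 1 3 4 5 6 7 9 10 11 12 14

0 1 3 4 5 6 7 9 10 11 12 14


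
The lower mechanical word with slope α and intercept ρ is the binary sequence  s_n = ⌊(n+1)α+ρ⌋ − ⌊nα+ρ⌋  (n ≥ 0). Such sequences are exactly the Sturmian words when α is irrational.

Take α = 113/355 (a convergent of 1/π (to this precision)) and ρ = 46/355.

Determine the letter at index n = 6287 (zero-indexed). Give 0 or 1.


0

(n+1)α + ρ = (6288·113 + 46) / 355 = 710590/355
nα + ρ     = (6287·113 + 46) / 355 = 710477/355
⌊710590/355⌋ = 2001,  ⌊710477/355⌋ = 2001
s_{6287} = 2001 − 2001 = 0


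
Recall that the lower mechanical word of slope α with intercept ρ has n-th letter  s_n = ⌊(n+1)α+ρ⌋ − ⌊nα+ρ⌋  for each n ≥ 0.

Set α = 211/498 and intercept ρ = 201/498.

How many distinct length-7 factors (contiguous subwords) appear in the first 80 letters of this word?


t_n = ⌊(n·211+201)/498⌋ for n = 0 … 80:
  n=0…9: ⌊201/498⌋=0 ⌊412/498⌋=0 ⌊623/498⌋=1 ⌊834/498⌋=1 ⌊1045/498⌋=2 ⌊1256/498⌋=2 ⌊1467/498⌋=2 ⌊1678/498⌋=3 ⌊1889/498⌋=3 ⌊2100/498⌋=4
  n=10…19: ⌊2311/498⌋=4 ⌊2522/498⌋=5 ⌊2733/498⌋=5 ⌊2944/498⌋=5 ⌊3155/498⌋=6 ⌊3366/498⌋=6 ⌊3577/498⌋=7 ⌊3788/498⌋=7 ⌊3999/498⌋=8 ⌊4210/498⌋=8
  n=20…29: ⌊4421/498⌋=8 ⌊4632/498⌋=9 ⌊4843/498⌋=9 ⌊5054/498⌋=10 ⌊5265/498⌋=10 ⌊5476/498⌋=10 ⌊5687/498⌋=11 ⌊5898/498⌋=11 ⌊6109/498⌋=12 ⌊6320/498⌋=12
  n=30…39: ⌊6531/498⌋=13 ⌊6742/498⌋=13 ⌊6953/498⌋=13 ⌊7164/498⌋=14 ⌊7375/498⌋=14 ⌊7586/498⌋=15 ⌊7797/498⌋=15 ⌊8008/498⌋=16 ⌊8219/498⌋=16 ⌊8430/498⌋=16
  n=40…49: ⌊8641/498⌋=17 ⌊8852/498⌋=17 ⌊9063/498⌋=18 ⌊9274/498⌋=18 ⌊9485/498⌋=19 ⌊9696/498⌋=19 ⌊9907/498⌋=19 ⌊10118/498⌋=20 ⌊10329/498⌋=20 ⌊10540/498⌋=21
  n=50…59: ⌊10751/498⌋=21 ⌊10962/498⌋=22 ⌊11173/498⌋=22 ⌊11384/498⌋=22 ⌊11595/498⌋=23 ⌊11806/498⌋=23 ⌊12017/498⌋=24 ⌊12228/498⌋=24 ⌊12439/498⌋=24 ⌊12650/498⌋=25
  n=60…69: ⌊12861/498⌋=25 ⌊13072/498⌋=26 ⌊13283/498⌋=26 ⌊13494/498⌋=27 ⌊13705/498⌋=27 ⌊13916/498⌋=27 ⌊14127/498⌋=28 ⌊14338/498⌋=28 ⌊14549/498⌋=29 ⌊14760/498⌋=29
  n=70…79: ⌊14971/498⌋=30 ⌊15182/498⌋=30 ⌊15393/498⌋=30 ⌊15604/498⌋=31 ⌊15815/498⌋=31 ⌊16026/498⌋=32 ⌊16237/498⌋=32 ⌊16448/498⌋=33 ⌊16659/498⌋=33 ⌊16870/498⌋=33
  n=80: ⌊17081/498⌋=34
s_n = t_(n+1) − t_n for n = 0 … 79 gives
prefix = 01010010101001010100101001010100101010010101001010100101001010100101010010101001
slide a length-7 window over [0..6] … [73..79] (74 windows); first occurrence of each distinct factor:
  [  0..  6] 0101001
  [  1..  7] 1010010
  [  2..  8] 0100101
  [  3..  9] 1001010
  [  4.. 10] 0010101
  [  5.. 11] 0101010
  [  6.. 12] 1010100
  [ 18.. 24] 0010100
  (the other 66 windows repeat one of these)
distinct factors: {0010100, 0010101, 0100101, 0101001, 0101010, 1001010, 1010010, 1010100}
count = 8  (Sturmian bound for length 7 is 8)

8


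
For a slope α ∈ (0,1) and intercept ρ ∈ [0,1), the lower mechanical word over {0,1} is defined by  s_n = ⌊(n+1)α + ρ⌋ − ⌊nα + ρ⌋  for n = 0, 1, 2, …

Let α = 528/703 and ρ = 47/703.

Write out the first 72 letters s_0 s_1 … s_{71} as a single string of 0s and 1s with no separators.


011101110111011101110111011101110111011101110111011101110111011101110111

n=0: ⌊(1·528+47)/703⌋ − ⌊(0·528+47)/703⌋ = ⌊575/703⌋ − ⌊47/703⌋ = 0 − 0 = 0
n=1: ⌊(2·528+47)/703⌋ − ⌊(1·528+47)/703⌋ = ⌊1103/703⌋ − ⌊575/703⌋ = 1 − 0 = 1
n=2: ⌊(3·528+47)/703⌋ − ⌊(2·528+47)/703⌋ = ⌊1631/703⌋ − ⌊1103/703⌋ = 2 − 1 = 1
n=3: ⌊(4·528+47)/703⌋ − ⌊(3·528+47)/703⌋ = ⌊2159/703⌋ − ⌊1631/703⌋ = 3 − 2 = 1
n=4: ⌊(5·528+47)/703⌋ − ⌊(4·528+47)/703⌋ = ⌊2687/703⌋ − ⌊2159/703⌋ = 3 − 3 = 0
n=5: ⌊(6·528+47)/703⌋ − ⌊(5·528+47)/703⌋ = ⌊3215/703⌋ − ⌊2687/703⌋ = 4 − 3 = 1
n=6: ⌊(7·528+47)/703⌋ − ⌊(6·528+47)/703⌋ = ⌊3743/703⌋ − ⌊3215/703⌋ = 5 − 4 = 1
n=7: ⌊(8·528+47)/703⌋ − ⌊(7·528+47)/703⌋ = ⌊4271/703⌋ − ⌊3743/703⌋ = 6 − 5 = 1
n=8: ⌊(9·528+47)/703⌋ − ⌊(8·528+47)/703⌋ = ⌊4799/703⌋ − ⌊4271/703⌋ = 6 − 6 = 0
n=9: ⌊(10·528+47)/703⌋ − ⌊(9·528+47)/703⌋ = ⌊5327/703⌋ − ⌊4799/703⌋ = 7 − 6 = 1
n=10: ⌊(11·528+47)/703⌋ − ⌊(10·528+47)/703⌋ = ⌊5855/703⌋ − ⌊5327/703⌋ = 8 − 7 = 1
n=11: ⌊(12·528+47)/703⌋ − ⌊(11·528+47)/703⌋ = ⌊6383/703⌋ − ⌊5855/703⌋ = 9 − 8 = 1
n=12: ⌊(13·528+47)/703⌋ − ⌊(12·528+47)/703⌋ = ⌊6911/703⌋ − ⌊6383/703⌋ = 9 − 9 = 0
n=13: ⌊(14·528+47)/703⌋ − ⌊(13·528+47)/703⌋ = ⌊7439/703⌋ − ⌊6911/703⌋ = 10 − 9 = 1
n=14: ⌊(15·528+47)/703⌋ − ⌊(14·528+47)/703⌋ = ⌊7967/703⌋ − ⌊7439/703⌋ = 11 − 10 = 1
n=15: ⌊(16·528+47)/703⌋ − ⌊(15·528+47)/703⌋ = ⌊8495/703⌋ − ⌊7967/703⌋ = 12 − 11 = 1
n=16: ⌊(17·528+47)/703⌋ − ⌊(16·528+47)/703⌋ = ⌊9023/703⌋ − ⌊8495/703⌋ = 12 − 12 = 0
n=17: ⌊(18·528+47)/703⌋ − ⌊(17·528+47)/703⌋ = ⌊9551/703⌋ − ⌊9023/703⌋ = 13 − 12 = 1
n=18: ⌊(19·528+47)/703⌋ − ⌊(18·528+47)/703⌋ = ⌊10079/703⌋ − ⌊9551/703⌋ = 14 − 13 = 1
n=19: ⌊(20·528+47)/703⌋ − ⌊(19·528+47)/703⌋ = ⌊10607/703⌋ − ⌊10079/703⌋ = 15 − 14 = 1
n=20: ⌊(21·528+47)/703⌋ − ⌊(20·528+47)/703⌋ = ⌊11135/703⌋ − ⌊10607/703⌋ = 15 − 15 = 0
n=21: ⌊(22·528+47)/703⌋ − ⌊(21·528+47)/703⌋ = ⌊11663/703⌋ − ⌊11135/703⌋ = 16 − 15 = 1
n=22: ⌊(23·528+47)/703⌋ − ⌊(22·528+47)/703⌋ = ⌊12191/703⌋ − ⌊11663/703⌋ = 17 − 16 = 1
n=23: ⌊(24·528+47)/703⌋ − ⌊(23·528+47)/703⌋ = ⌊12719/703⌋ − ⌊12191/703⌋ = 18 − 17 = 1
n=24: ⌊(25·528+47)/703⌋ − ⌊(24·528+47)/703⌋ = ⌊13247/703⌋ − ⌊12719/703⌋ = 18 − 18 = 0
n=25: ⌊(26·528+47)/703⌋ − ⌊(25·528+47)/703⌋ = ⌊13775/703⌋ − ⌊13247/703⌋ = 19 − 18 = 1
n=26: ⌊(27·528+47)/703⌋ − ⌊(26·528+47)/703⌋ = ⌊14303/703⌋ − ⌊13775/703⌋ = 20 − 19 = 1
n=27: ⌊(28·528+47)/703⌋ − ⌊(27·528+47)/703⌋ = ⌊14831/703⌋ − ⌊14303/703⌋ = 21 − 20 = 1
n=28: ⌊(29·528+47)/703⌋ − ⌊(28·528+47)/703⌋ = ⌊15359/703⌋ − ⌊14831/703⌋ = 21 − 21 = 0
n=29: ⌊(30·528+47)/703⌋ − ⌊(29·528+47)/703⌋ = ⌊15887/703⌋ − ⌊15359/703⌋ = 22 − 21 = 1
n=30: ⌊(31·528+47)/703⌋ − ⌊(30·528+47)/703⌋ = ⌊16415/703⌋ − ⌊15887/703⌋ = 23 − 22 = 1
n=31: ⌊(32·528+47)/703⌋ − ⌊(31·528+47)/703⌋ = ⌊16943/703⌋ − ⌊16415/703⌋ = 24 − 23 = 1
n=32: ⌊(33·528+47)/703⌋ − ⌊(32·528+47)/703⌋ = ⌊17471/703⌋ − ⌊16943/703⌋ = 24 − 24 = 0
n=33: ⌊(34·528+47)/703⌋ − ⌊(33·528+47)/703⌋ = ⌊17999/703⌋ − ⌊17471/703⌋ = 25 − 24 = 1
n=34: ⌊(35·528+47)/703⌋ − ⌊(34·528+47)/703⌋ = ⌊18527/703⌋ − ⌊17999/703⌋ = 26 − 25 = 1
n=35: ⌊(36·528+47)/703⌋ − ⌊(35·528+47)/703⌋ = ⌊19055/703⌋ − ⌊18527/703⌋ = 27 − 26 = 1
n=36: ⌊(37·528+47)/703⌋ − ⌊(36·528+47)/703⌋ = ⌊19583/703⌋ − ⌊19055/703⌋ = 27 − 27 = 0
n=37: ⌊(38·528+47)/703⌋ − ⌊(37·528+47)/703⌋ = ⌊20111/703⌋ − ⌊19583/703⌋ = 28 − 27 = 1
n=38: ⌊(39·528+47)/703⌋ − ⌊(38·528+47)/703⌋ = ⌊20639/703⌋ − ⌊20111/703⌋ = 29 − 28 = 1
n=39: ⌊(40·528+47)/703⌋ − ⌊(39·528+47)/703⌋ = ⌊21167/703⌋ − ⌊20639/703⌋ = 30 − 29 = 1
n=40: ⌊(41·528+47)/703⌋ − ⌊(40·528+47)/703⌋ = ⌊21695/703⌋ − ⌊21167/703⌋ = 30 − 30 = 0
n=41: ⌊(42·528+47)/703⌋ − ⌊(41·528+47)/703⌋ = ⌊22223/703⌋ − ⌊21695/703⌋ = 31 − 30 = 1
n=42: ⌊(43·528+47)/703⌋ − ⌊(42·528+47)/703⌋ = ⌊22751/703⌋ − ⌊22223/703⌋ = 32 − 31 = 1
n=43: ⌊(44·528+47)/703⌋ − ⌊(43·528+47)/703⌋ = ⌊23279/703⌋ − ⌊22751/703⌋ = 33 − 32 = 1
n=44: ⌊(45·528+47)/703⌋ − ⌊(44·528+47)/703⌋ = ⌊23807/703⌋ − ⌊23279/703⌋ = 33 − 33 = 0
n=45: ⌊(46·528+47)/703⌋ − ⌊(45·528+47)/703⌋ = ⌊24335/703⌋ − ⌊23807/703⌋ = 34 − 33 = 1
n=46: ⌊(47·528+47)/703⌋ − ⌊(46·528+47)/703⌋ = ⌊24863/703⌋ − ⌊24335/703⌋ = 35 − 34 = 1
n=47: ⌊(48·528+47)/703⌋ − ⌊(47·528+47)/703⌋ = ⌊25391/703⌋ − ⌊24863/703⌋ = 36 − 35 = 1
n=48: ⌊(49·528+47)/703⌋ − ⌊(48·528+47)/703⌋ = ⌊25919/703⌋ − ⌊25391/703⌋ = 36 − 36 = 0
n=49: ⌊(50·528+47)/703⌋ − ⌊(49·528+47)/703⌋ = ⌊26447/703⌋ − ⌊25919/703⌋ = 37 − 36 = 1
n=50: ⌊(51·528+47)/703⌋ − ⌊(50·528+47)/703⌋ = ⌊26975/703⌋ − ⌊26447/703⌋ = 38 − 37 = 1
n=51: ⌊(52·528+47)/703⌋ − ⌊(51·528+47)/703⌋ = ⌊27503/703⌋ − ⌊26975/703⌋ = 39 − 38 = 1
n=52: ⌊(53·528+47)/703⌋ − ⌊(52·528+47)/703⌋ = ⌊28031/703⌋ − ⌊27503/703⌋ = 39 − 39 = 0
n=53: ⌊(54·528+47)/703⌋ − ⌊(53·528+47)/703⌋ = ⌊28559/703⌋ − ⌊28031/703⌋ = 40 − 39 = 1
n=54: ⌊(55·528+47)/703⌋ − ⌊(54·528+47)/703⌋ = ⌊29087/703⌋ − ⌊28559/703⌋ = 41 − 40 = 1
n=55: ⌊(56·528+47)/703⌋ − ⌊(55·528+47)/703⌋ = ⌊29615/703⌋ − ⌊29087/703⌋ = 42 − 41 = 1
n=56: ⌊(57·528+47)/703⌋ − ⌊(56·528+47)/703⌋ = ⌊30143/703⌋ − ⌊29615/703⌋ = 42 − 42 = 0
n=57: ⌊(58·528+47)/703⌋ − ⌊(57·528+47)/703⌋ = ⌊30671/703⌋ − ⌊30143/703⌋ = 43 − 42 = 1
n=58: ⌊(59·528+47)/703⌋ − ⌊(58·528+47)/703⌋ = ⌊31199/703⌋ − ⌊30671/703⌋ = 44 − 43 = 1
n=59: ⌊(60·528+47)/703⌋ − ⌊(59·528+47)/703⌋ = ⌊31727/703⌋ − ⌊31199/703⌋ = 45 − 44 = 1
n=60: ⌊(61·528+47)/703⌋ − ⌊(60·528+47)/703⌋ = ⌊32255/703⌋ − ⌊31727/703⌋ = 45 − 45 = 0
n=61: ⌊(62·528+47)/703⌋ − ⌊(61·528+47)/703⌋ = ⌊32783/703⌋ − ⌊32255/703⌋ = 46 − 45 = 1
n=62: ⌊(63·528+47)/703⌋ − ⌊(62·528+47)/703⌋ = ⌊33311/703⌋ − ⌊32783/703⌋ = 47 − 46 = 1
n=63: ⌊(64·528+47)/703⌋ − ⌊(63·528+47)/703⌋ = ⌊33839/703⌋ − ⌊33311/703⌋ = 48 − 47 = 1
n=64: ⌊(65·528+47)/703⌋ − ⌊(64·528+47)/703⌋ = ⌊34367/703⌋ − ⌊33839/703⌋ = 48 − 48 = 0
n=65: ⌊(66·528+47)/703⌋ − ⌊(65·528+47)/703⌋ = ⌊34895/703⌋ − ⌊34367/703⌋ = 49 − 48 = 1
n=66: ⌊(67·528+47)/703⌋ − ⌊(66·528+47)/703⌋ = ⌊35423/703⌋ − ⌊34895/703⌋ = 50 − 49 = 1
n=67: ⌊(68·528+47)/703⌋ − ⌊(67·528+47)/703⌋ = ⌊35951/703⌋ − ⌊35423/703⌋ = 51 − 50 = 1
n=68: ⌊(69·528+47)/703⌋ − ⌊(68·528+47)/703⌋ = ⌊36479/703⌋ − ⌊35951/703⌋ = 51 − 51 = 0
n=69: ⌊(70·528+47)/703⌋ − ⌊(69·528+47)/703⌋ = ⌊37007/703⌋ − ⌊36479/703⌋ = 52 − 51 = 1
n=70: ⌊(71·528+47)/703⌋ − ⌊(70·528+47)/703⌋ = ⌊37535/703⌋ − ⌊37007/703⌋ = 53 − 52 = 1
n=71: ⌊(72·528+47)/703⌋ − ⌊(71·528+47)/703⌋ = ⌊38063/703⌋ − ⌊37535/703⌋ = 54 − 53 = 1


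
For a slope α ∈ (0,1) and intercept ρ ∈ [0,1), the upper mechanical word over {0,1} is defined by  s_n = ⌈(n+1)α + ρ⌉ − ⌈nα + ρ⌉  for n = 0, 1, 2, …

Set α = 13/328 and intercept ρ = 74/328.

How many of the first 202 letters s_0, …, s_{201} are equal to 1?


8

#1s = Σ_{n=0}^{201} s_n = Σ_{n=0}^{201} (⌈(n+1)α+ρ⌉ − ⌈nα+ρ⌉)
the sum telescopes: every ⌈nα+ρ⌉ with 0 < n < 202 appears once with + and once with −, leaving ⌈202α+ρ⌉ − ⌈0·α+ρ⌉
202α + ρ = (202·13 + 74) / 328 = 2700/328
ρ = 74/328
⌈2700/328⌉ = 9,  ⌈74/328⌉ = 1
#1s = 9 − 1 = 8


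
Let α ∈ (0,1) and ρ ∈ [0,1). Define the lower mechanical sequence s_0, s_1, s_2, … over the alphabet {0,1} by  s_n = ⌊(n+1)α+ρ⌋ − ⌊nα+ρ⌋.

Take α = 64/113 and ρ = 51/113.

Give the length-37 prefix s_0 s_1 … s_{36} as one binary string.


n=0: ⌊(1·64+51)/113⌋ − ⌊(0·64+51)/113⌋ = ⌊115/113⌋ − ⌊51/113⌋ = 1 − 0 = 1
n=1: ⌊(2·64+51)/113⌋ − ⌊(1·64+51)/113⌋ = ⌊179/113⌋ − ⌊115/113⌋ = 1 − 1 = 0
n=2: ⌊(3·64+51)/113⌋ − ⌊(2·64+51)/113⌋ = ⌊243/113⌋ − ⌊179/113⌋ = 2 − 1 = 1
n=3: ⌊(4·64+51)/113⌋ − ⌊(3·64+51)/113⌋ = ⌊307/113⌋ − ⌊243/113⌋ = 2 − 2 = 0
n=4: ⌊(5·64+51)/113⌋ − ⌊(4·64+51)/113⌋ = ⌊371/113⌋ − ⌊307/113⌋ = 3 − 2 = 1
n=5: ⌊(6·64+51)/113⌋ − ⌊(5·64+51)/113⌋ = ⌊435/113⌋ − ⌊371/113⌋ = 3 − 3 = 0
n=6: ⌊(7·64+51)/113⌋ − ⌊(6·64+51)/113⌋ = ⌊499/113⌋ − ⌊435/113⌋ = 4 − 3 = 1
n=7: ⌊(8·64+51)/113⌋ − ⌊(7·64+51)/113⌋ = ⌊563/113⌋ − ⌊499/113⌋ = 4 − 4 = 0
n=8: ⌊(9·64+51)/113⌋ − ⌊(8·64+51)/113⌋ = ⌊627/113⌋ − ⌊563/113⌋ = 5 − 4 = 1
n=9: ⌊(10·64+51)/113⌋ − ⌊(9·64+51)/113⌋ = ⌊691/113⌋ − ⌊627/113⌋ = 6 − 5 = 1
n=10: ⌊(11·64+51)/113⌋ − ⌊(10·64+51)/113⌋ = ⌊755/113⌋ − ⌊691/113⌋ = 6 − 6 = 0
n=11: ⌊(12·64+51)/113⌋ − ⌊(11·64+51)/113⌋ = ⌊819/113⌋ − ⌊755/113⌋ = 7 − 6 = 1
n=12: ⌊(13·64+51)/113⌋ − ⌊(12·64+51)/113⌋ = ⌊883/113⌋ − ⌊819/113⌋ = 7 − 7 = 0
n=13: ⌊(14·64+51)/113⌋ − ⌊(13·64+51)/113⌋ = ⌊947/113⌋ − ⌊883/113⌋ = 8 − 7 = 1
n=14: ⌊(15·64+51)/113⌋ − ⌊(14·64+51)/113⌋ = ⌊1011/113⌋ − ⌊947/113⌋ = 8 − 8 = 0
n=15: ⌊(16·64+51)/113⌋ − ⌊(15·64+51)/113⌋ = ⌊1075/113⌋ − ⌊1011/113⌋ = 9 − 8 = 1
n=16: ⌊(17·64+51)/113⌋ − ⌊(16·64+51)/113⌋ = ⌊1139/113⌋ − ⌊1075/113⌋ = 10 − 9 = 1
n=17: ⌊(18·64+51)/113⌋ − ⌊(17·64+51)/113⌋ = ⌊1203/113⌋ − ⌊1139/113⌋ = 10 − 10 = 0
n=18: ⌊(19·64+51)/113⌋ − ⌊(18·64+51)/113⌋ = ⌊1267/113⌋ − ⌊1203/113⌋ = 11 − 10 = 1
n=19: ⌊(20·64+51)/113⌋ − ⌊(19·64+51)/113⌋ = ⌊1331/113⌋ − ⌊1267/113⌋ = 11 − 11 = 0
n=20: ⌊(21·64+51)/113⌋ − ⌊(20·64+51)/113⌋ = ⌊1395/113⌋ − ⌊1331/113⌋ = 12 − 11 = 1
n=21: ⌊(22·64+51)/113⌋ − ⌊(21·64+51)/113⌋ = ⌊1459/113⌋ − ⌊1395/113⌋ = 12 − 12 = 0
n=22: ⌊(23·64+51)/113⌋ − ⌊(22·64+51)/113⌋ = ⌊1523/113⌋ − ⌊1459/113⌋ = 13 − 12 = 1
n=23: ⌊(24·64+51)/113⌋ − ⌊(23·64+51)/113⌋ = ⌊1587/113⌋ − ⌊1523/113⌋ = 14 − 13 = 1
n=24: ⌊(25·64+51)/113⌋ − ⌊(24·64+51)/113⌋ = ⌊1651/113⌋ − ⌊1587/113⌋ = 14 − 14 = 0
n=25: ⌊(26·64+51)/113⌋ − ⌊(25·64+51)/113⌋ = ⌊1715/113⌋ − ⌊1651/113⌋ = 15 − 14 = 1
n=26: ⌊(27·64+51)/113⌋ − ⌊(26·64+51)/113⌋ = ⌊1779/113⌋ − ⌊1715/113⌋ = 15 − 15 = 0
n=27: ⌊(28·64+51)/113⌋ − ⌊(27·64+51)/113⌋ = ⌊1843/113⌋ − ⌊1779/113⌋ = 16 − 15 = 1
n=28: ⌊(29·64+51)/113⌋ − ⌊(28·64+51)/113⌋ = ⌊1907/113⌋ − ⌊1843/113⌋ = 16 − 16 = 0
n=29: ⌊(30·64+51)/113⌋ − ⌊(29·64+51)/113⌋ = ⌊1971/113⌋ − ⌊1907/113⌋ = 17 − 16 = 1
n=30: ⌊(31·64+51)/113⌋ − ⌊(30·64+51)/113⌋ = ⌊2035/113⌋ − ⌊1971/113⌋ = 18 − 17 = 1
n=31: ⌊(32·64+51)/113⌋ − ⌊(31·64+51)/113⌋ = ⌊2099/113⌋ − ⌊2035/113⌋ = 18 − 18 = 0
n=32: ⌊(33·64+51)/113⌋ − ⌊(32·64+51)/113⌋ = ⌊2163/113⌋ − ⌊2099/113⌋ = 19 − 18 = 1
n=33: ⌊(34·64+51)/113⌋ − ⌊(33·64+51)/113⌋ = ⌊2227/113⌋ − ⌊2163/113⌋ = 19 − 19 = 0
n=34: ⌊(35·64+51)/113⌋ − ⌊(34·64+51)/113⌋ = ⌊2291/113⌋ − ⌊2227/113⌋ = 20 − 19 = 1
n=35: ⌊(36·64+51)/113⌋ − ⌊(35·64+51)/113⌋ = ⌊2355/113⌋ − ⌊2291/113⌋ = 20 − 20 = 0
n=36: ⌊(37·64+51)/113⌋ − ⌊(36·64+51)/113⌋ = ⌊2419/113⌋ − ⌊2355/113⌋ = 21 − 20 = 1

1010101011010101101010110101011010101


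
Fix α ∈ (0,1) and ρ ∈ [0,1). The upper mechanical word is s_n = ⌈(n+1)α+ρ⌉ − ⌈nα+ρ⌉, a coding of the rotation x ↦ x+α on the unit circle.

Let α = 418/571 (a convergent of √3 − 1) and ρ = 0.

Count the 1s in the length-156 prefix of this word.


#1s = Σ_{n=0}^{155} s_n = Σ_{n=0}^{155} (⌈(n+1)α+ρ⌉ − ⌈nα+ρ⌉)
the sum telescopes: every ⌈nα+ρ⌉ with 0 < n < 156 appears once with + and once with −, leaving ⌈156α+ρ⌉ − ⌈0·α+ρ⌉
156α + ρ = (156·418) / 571 = 65208/571
ρ = 0/571
⌈65208/571⌉ = 115,  ⌈0/571⌉ = 0
#1s = 115 − 0 = 115

115


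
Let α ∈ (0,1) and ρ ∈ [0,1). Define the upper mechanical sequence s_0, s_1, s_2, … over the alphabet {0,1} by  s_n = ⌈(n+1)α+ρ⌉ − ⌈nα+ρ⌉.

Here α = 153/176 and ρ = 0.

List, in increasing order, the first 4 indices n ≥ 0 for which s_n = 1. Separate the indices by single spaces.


0 1 2 3

n=0: ⌈153/176⌉−⌈0/176⌉ = 1−0 = 1  ← one
n=1: ⌈306/176⌉−⌈153/176⌉ = 2−1 = 1  ← one
n=2: ⌈459/176⌉−⌈306/176⌉ = 3−2 = 1  ← one
n=3: ⌈612/176⌉−⌈459/176⌉ = 4−3 = 1  ← one
positions of the first 4 ones: 0 1 2 3


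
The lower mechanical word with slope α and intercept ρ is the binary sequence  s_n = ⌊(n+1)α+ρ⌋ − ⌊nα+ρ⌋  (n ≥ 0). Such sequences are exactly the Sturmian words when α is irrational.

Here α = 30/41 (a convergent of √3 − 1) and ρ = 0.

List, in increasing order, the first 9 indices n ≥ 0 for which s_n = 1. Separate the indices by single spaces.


n=0: ⌊30/41⌋−⌊0/41⌋ = 0−0 = 0
n=1: ⌊60/41⌋−⌊30/41⌋ = 1−0 = 1  ← one
n=2: ⌊90/41⌋−⌊60/41⌋ = 2−1 = 1  ← one
n=3: ⌊120/41⌋−⌊90/41⌋ = 2−2 = 0
n=4: ⌊150/41⌋−⌊120/41⌋ = 3−2 = 1  ← one
n=5: ⌊180/41⌋−⌊150/41⌋ = 4−3 = 1  ← one
n=6: ⌊210/41⌋−⌊180/41⌋ = 5−4 = 1  ← one
n=7: ⌊240/41⌋−⌊210/41⌋ = 5−5 = 0
n=8: ⌊270/41⌋−⌊240/41⌋ = 6−5 = 1  ← one
n=9: ⌊300/41⌋−⌊270/41⌋ = 7−6 = 1  ← one
n=10: ⌊330/41⌋−⌊300/41⌋ = 8−7 = 1  ← one
n=11: ⌊360/41⌋−⌊330/41⌋ = 8−8 = 0
n=12: ⌊390/41⌋−⌊360/41⌋ = 9−8 = 1  ← one
positions of the first 9 ones: 1 2 4 5 6 8 9 10 12

1 2 4 5 6 8 9 10 12


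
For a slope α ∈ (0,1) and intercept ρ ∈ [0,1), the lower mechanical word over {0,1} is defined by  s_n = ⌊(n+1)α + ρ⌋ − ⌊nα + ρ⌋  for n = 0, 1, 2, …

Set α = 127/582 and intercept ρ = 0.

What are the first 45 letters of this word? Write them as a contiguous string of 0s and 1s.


n=0: ⌊(1·127)/582⌋ − ⌊(0·127)/582⌋ = ⌊127/582⌋ − ⌊0/582⌋ = 0 − 0 = 0
n=1: ⌊(2·127)/582⌋ − ⌊(1·127)/582⌋ = ⌊254/582⌋ − ⌊127/582⌋ = 0 − 0 = 0
n=2: ⌊(3·127)/582⌋ − ⌊(2·127)/582⌋ = ⌊381/582⌋ − ⌊254/582⌋ = 0 − 0 = 0
n=3: ⌊(4·127)/582⌋ − ⌊(3·127)/582⌋ = ⌊508/582⌋ − ⌊381/582⌋ = 0 − 0 = 0
n=4: ⌊(5·127)/582⌋ − ⌊(4·127)/582⌋ = ⌊635/582⌋ − ⌊508/582⌋ = 1 − 0 = 1
n=5: ⌊(6·127)/582⌋ − ⌊(5·127)/582⌋ = ⌊762/582⌋ − ⌊635/582⌋ = 1 − 1 = 0
n=6: ⌊(7·127)/582⌋ − ⌊(6·127)/582⌋ = ⌊889/582⌋ − ⌊762/582⌋ = 1 − 1 = 0
n=7: ⌊(8·127)/582⌋ − ⌊(7·127)/582⌋ = ⌊1016/582⌋ − ⌊889/582⌋ = 1 − 1 = 0
n=8: ⌊(9·127)/582⌋ − ⌊(8·127)/582⌋ = ⌊1143/582⌋ − ⌊1016/582⌋ = 1 − 1 = 0
n=9: ⌊(10·127)/582⌋ − ⌊(9·127)/582⌋ = ⌊1270/582⌋ − ⌊1143/582⌋ = 2 − 1 = 1
n=10: ⌊(11·127)/582⌋ − ⌊(10·127)/582⌋ = ⌊1397/582⌋ − ⌊1270/582⌋ = 2 − 2 = 0
n=11: ⌊(12·127)/582⌋ − ⌊(11·127)/582⌋ = ⌊1524/582⌋ − ⌊1397/582⌋ = 2 − 2 = 0
n=12: ⌊(13·127)/582⌋ − ⌊(12·127)/582⌋ = ⌊1651/582⌋ − ⌊1524/582⌋ = 2 − 2 = 0
n=13: ⌊(14·127)/582⌋ − ⌊(13·127)/582⌋ = ⌊1778/582⌋ − ⌊1651/582⌋ = 3 − 2 = 1
n=14: ⌊(15·127)/582⌋ − ⌊(14·127)/582⌋ = ⌊1905/582⌋ − ⌊1778/582⌋ = 3 − 3 = 0
n=15: ⌊(16·127)/582⌋ − ⌊(15·127)/582⌋ = ⌊2032/582⌋ − ⌊1905/582⌋ = 3 − 3 = 0
n=16: ⌊(17·127)/582⌋ − ⌊(16·127)/582⌋ = ⌊2159/582⌋ − ⌊2032/582⌋ = 3 − 3 = 0
n=17: ⌊(18·127)/582⌋ − ⌊(17·127)/582⌋ = ⌊2286/582⌋ − ⌊2159/582⌋ = 3 − 3 = 0
n=18: ⌊(19·127)/582⌋ − ⌊(18·127)/582⌋ = ⌊2413/582⌋ − ⌊2286/582⌋ = 4 − 3 = 1
n=19: ⌊(20·127)/582⌋ − ⌊(19·127)/582⌋ = ⌊2540/582⌋ − ⌊2413/582⌋ = 4 − 4 = 0
n=20: ⌊(21·127)/582⌋ − ⌊(20·127)/582⌋ = ⌊2667/582⌋ − ⌊2540/582⌋ = 4 − 4 = 0
n=21: ⌊(22·127)/582⌋ − ⌊(21·127)/582⌋ = ⌊2794/582⌋ − ⌊2667/582⌋ = 4 − 4 = 0
n=22: ⌊(23·127)/582⌋ − ⌊(22·127)/582⌋ = ⌊2921/582⌋ − ⌊2794/582⌋ = 5 − 4 = 1
n=23: ⌊(24·127)/582⌋ − ⌊(23·127)/582⌋ = ⌊3048/582⌋ − ⌊2921/582⌋ = 5 − 5 = 0
n=24: ⌊(25·127)/582⌋ − ⌊(24·127)/582⌋ = ⌊3175/582⌋ − ⌊3048/582⌋ = 5 − 5 = 0
n=25: ⌊(26·127)/582⌋ − ⌊(25·127)/582⌋ = ⌊3302/582⌋ − ⌊3175/582⌋ = 5 − 5 = 0
n=26: ⌊(27·127)/582⌋ − ⌊(26·127)/582⌋ = ⌊3429/582⌋ − ⌊3302/582⌋ = 5 − 5 = 0
n=27: ⌊(28·127)/582⌋ − ⌊(27·127)/582⌋ = ⌊3556/582⌋ − ⌊3429/582⌋ = 6 − 5 = 1
n=28: ⌊(29·127)/582⌋ − ⌊(28·127)/582⌋ = ⌊3683/582⌋ − ⌊3556/582⌋ = 6 − 6 = 0
n=29: ⌊(30·127)/582⌋ − ⌊(29·127)/582⌋ = ⌊3810/582⌋ − ⌊3683/582⌋ = 6 − 6 = 0
n=30: ⌊(31·127)/582⌋ − ⌊(30·127)/582⌋ = ⌊3937/582⌋ − ⌊3810/582⌋ = 6 − 6 = 0
n=31: ⌊(32·127)/582⌋ − ⌊(31·127)/582⌋ = ⌊4064/582⌋ − ⌊3937/582⌋ = 6 − 6 = 0
n=32: ⌊(33·127)/582⌋ − ⌊(32·127)/582⌋ = ⌊4191/582⌋ − ⌊4064/582⌋ = 7 − 6 = 1
n=33: ⌊(34·127)/582⌋ − ⌊(33·127)/582⌋ = ⌊4318/582⌋ − ⌊4191/582⌋ = 7 − 7 = 0
n=34: ⌊(35·127)/582⌋ − ⌊(34·127)/582⌋ = ⌊4445/582⌋ − ⌊4318/582⌋ = 7 − 7 = 0
n=35: ⌊(36·127)/582⌋ − ⌊(35·127)/582⌋ = ⌊4572/582⌋ − ⌊4445/582⌋ = 7 − 7 = 0
n=36: ⌊(37·127)/582⌋ − ⌊(36·127)/582⌋ = ⌊4699/582⌋ − ⌊4572/582⌋ = 8 − 7 = 1
n=37: ⌊(38·127)/582⌋ − ⌊(37·127)/582⌋ = ⌊4826/582⌋ − ⌊4699/582⌋ = 8 − 8 = 0
n=38: ⌊(39·127)/582⌋ − ⌊(38·127)/582⌋ = ⌊4953/582⌋ − ⌊4826/582⌋ = 8 − 8 = 0
n=39: ⌊(40·127)/582⌋ − ⌊(39·127)/582⌋ = ⌊5080/582⌋ − ⌊4953/582⌋ = 8 − 8 = 0
n=40: ⌊(41·127)/582⌋ − ⌊(40·127)/582⌋ = ⌊5207/582⌋ − ⌊5080/582⌋ = 8 − 8 = 0
n=41: ⌊(42·127)/582⌋ − ⌊(41·127)/582⌋ = ⌊5334/582⌋ − ⌊5207/582⌋ = 9 − 8 = 1
n=42: ⌊(43·127)/582⌋ − ⌊(42·127)/582⌋ = ⌊5461/582⌋ − ⌊5334/582⌋ = 9 − 9 = 0
n=43: ⌊(44·127)/582⌋ − ⌊(43·127)/582⌋ = ⌊5588/582⌋ − ⌊5461/582⌋ = 9 − 9 = 0
n=44: ⌊(45·127)/582⌋ − ⌊(44·127)/582⌋ = ⌊5715/582⌋ − ⌊5588/582⌋ = 9 − 9 = 0

000010000100010000100010000100001000100001000


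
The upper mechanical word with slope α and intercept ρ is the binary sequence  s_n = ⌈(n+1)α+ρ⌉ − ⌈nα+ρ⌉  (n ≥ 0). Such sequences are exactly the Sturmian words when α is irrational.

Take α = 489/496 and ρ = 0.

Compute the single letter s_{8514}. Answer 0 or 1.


1

(n+1)α + ρ = (8515·489) / 496 = 4163835/496
nα + ρ     = (8514·489) / 496 = 4163346/496
⌈4163835/496⌉ = 8395,  ⌈4163346/496⌉ = 8394
s_{8514} = 8395 − 8394 = 1


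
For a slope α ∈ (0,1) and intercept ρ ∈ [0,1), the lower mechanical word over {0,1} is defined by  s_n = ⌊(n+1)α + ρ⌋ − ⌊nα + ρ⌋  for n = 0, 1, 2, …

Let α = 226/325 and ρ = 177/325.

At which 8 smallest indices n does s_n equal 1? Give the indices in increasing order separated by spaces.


n=0: ⌊403/325⌋−⌊177/325⌋ = 1−0 = 1  ← one
n=1: ⌊629/325⌋−⌊403/325⌋ = 1−1 = 0
n=2: ⌊855/325⌋−⌊629/325⌋ = 2−1 = 1  ← one
n=3: ⌊1081/325⌋−⌊855/325⌋ = 3−2 = 1  ← one
n=4: ⌊1307/325⌋−⌊1081/325⌋ = 4−3 = 1  ← one
n=5: ⌊1533/325⌋−⌊1307/325⌋ = 4−4 = 0
n=6: ⌊1759/325⌋−⌊1533/325⌋ = 5−4 = 1  ← one
n=7: ⌊1985/325⌋−⌊1759/325⌋ = 6−5 = 1  ← one
n=8: ⌊2211/325⌋−⌊1985/325⌋ = 6−6 = 0
n=9: ⌊2437/325⌋−⌊2211/325⌋ = 7−6 = 1  ← one
n=10: ⌊2663/325⌋−⌊2437/325⌋ = 8−7 = 1  ← one
positions of the first 8 ones: 0 2 3 4 6 7 9 10

0 2 3 4 6 7 9 10


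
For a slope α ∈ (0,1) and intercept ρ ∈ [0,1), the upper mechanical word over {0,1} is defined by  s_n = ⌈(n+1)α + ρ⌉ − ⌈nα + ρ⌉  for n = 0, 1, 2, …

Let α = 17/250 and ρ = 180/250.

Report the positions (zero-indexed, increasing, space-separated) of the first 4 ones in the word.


4 18 33 48

n=0: ⌈197/250⌉−⌈180/250⌉ = 1−1 = 0
n=1: ⌈214/250⌉−⌈197/250⌉ = 1−1 = 0
n=2: ⌈231/250⌉−⌈214/250⌉ = 1−1 = 0
n=3: ⌈248/250⌉−⌈231/250⌉ = 1−1 = 0
n=4: ⌈265/250⌉−⌈248/250⌉ = 2−1 = 1  ← one
n=5: ⌈282/250⌉−⌈265/250⌉ = 2−2 = 0
n=6: ⌈299/250⌉−⌈282/250⌉ = 2−2 = 0
n=7: ⌈316/250⌉−⌈299/250⌉ = 2−2 = 0
n=8: ⌈333/250⌉−⌈316/250⌉ = 2−2 = 0
n=9: ⌈350/250⌉−⌈333/250⌉ = 2−2 = 0
n=10: ⌈367/250⌉−⌈350/250⌉ = 2−2 = 0
n=11: ⌈384/250⌉−⌈367/250⌉ = 2−2 = 0
n=12: ⌈401/250⌉−⌈384/250⌉ = 2−2 = 0
n=13: ⌈418/250⌉−⌈401/250⌉ = 2−2 = 0
n=14: ⌈435/250⌉−⌈418/250⌉ = 2−2 = 0
n=15: ⌈452/250⌉−⌈435/250⌉ = 2−2 = 0
n=16: ⌈469/250⌉−⌈452/250⌉ = 2−2 = 0
n=17: ⌈486/250⌉−⌈469/250⌉ = 2−2 = 0
n=18: ⌈503/250⌉−⌈486/250⌉ = 3−2 = 1  ← one
n=19: ⌈520/250⌉−⌈503/250⌉ = 3−3 = 0
n=20: ⌈537/250⌉−⌈520/250⌉ = 3−3 = 0
n=21: ⌈554/250⌉−⌈537/250⌉ = 3−3 = 0
n=22: ⌈571/250⌉−⌈554/250⌉ = 3−3 = 0
n=23: ⌈588/250⌉−⌈571/250⌉ = 3−3 = 0
n=24: ⌈605/250⌉−⌈588/250⌉ = 3−3 = 0
n=25: ⌈622/250⌉−⌈605/250⌉ = 3−3 = 0
n=26: ⌈639/250⌉−⌈622/250⌉ = 3−3 = 0
n=27: ⌈656/250⌉−⌈639/250⌉ = 3−3 = 0
n=28: ⌈673/250⌉−⌈656/250⌉ = 3−3 = 0
n=29: ⌈690/250⌉−⌈673/250⌉ = 3−3 = 0
n=30: ⌈707/250⌉−⌈690/250⌉ = 3−3 = 0
n=31: ⌈724/250⌉−⌈707/250⌉ = 3−3 = 0
n=32: ⌈741/250⌉−⌈724/250⌉ = 3−3 = 0
n=33: ⌈758/250⌉−⌈741/250⌉ = 4−3 = 1  ← one
n=34: ⌈775/250⌉−⌈758/250⌉ = 4−4 = 0
n=35: ⌈792/250⌉−⌈775/250⌉ = 4−4 = 0
n=36: ⌈809/250⌉−⌈792/250⌉ = 4−4 = 0
n=37: ⌈826/250⌉−⌈809/250⌉ = 4−4 = 0
n=38: ⌈843/250⌉−⌈826/250⌉ = 4−4 = 0
n=39: ⌈860/250⌉−⌈843/250⌉ = 4−4 = 0
n=40: ⌈877/250⌉−⌈860/250⌉ = 4−4 = 0
n=41: ⌈894/250⌉−⌈877/250⌉ = 4−4 = 0
n=42: ⌈911/250⌉−⌈894/250⌉ = 4−4 = 0
n=43: ⌈928/250⌉−⌈911/250⌉ = 4−4 = 0
n=44: ⌈945/250⌉−⌈928/250⌉ = 4−4 = 0
n=45: ⌈962/250⌉−⌈945/250⌉ = 4−4 = 0
n=46: ⌈979/250⌉−⌈962/250⌉ = 4−4 = 0
n=47: ⌈996/250⌉−⌈979/250⌉ = 4−4 = 0
n=48: ⌈1013/250⌉−⌈996/250⌉ = 5−4 = 1  ← one
positions of the first 4 ones: 4 18 33 48


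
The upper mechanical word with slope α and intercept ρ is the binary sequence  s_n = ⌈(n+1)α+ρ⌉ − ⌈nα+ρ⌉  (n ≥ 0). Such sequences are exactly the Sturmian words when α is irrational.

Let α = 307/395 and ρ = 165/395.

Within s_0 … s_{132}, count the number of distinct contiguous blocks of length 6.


7

t_n = ⌈(n·307+165)/395⌉ for n = 0 … 133:
  n=0…9: ⌈165/395⌉=1 ⌈472/395⌉=2 ⌈779/395⌉=2 ⌈1086/395⌉=3 ⌈1393/395⌉=4 ⌈1700/395⌉=5 ⌈2007/395⌉=6 ⌈2314/395⌉=6 ⌈2621/395⌉=7 ⌈2928/395⌉=8
  n=10…19: ⌈3235/395⌉=9 ⌈3542/395⌉=9 ⌈3849/395⌉=10 ⌈4156/395⌉=11 ⌈4463/395⌉=12 ⌈4770/395⌉=13 ⌈5077/395⌉=13 ⌈5384/395⌉=14 ⌈5691/395⌉=15 ⌈5998/395⌉=16
  n=20…29: ⌈6305/395⌉=16 ⌈6612/395⌉=17 ⌈6919/395⌉=18 ⌈7226/395⌉=19 ⌈7533/395⌉=20 ⌈7840/395⌉=20 ⌈8147/395⌉=21 ⌈8454/395⌉=22 ⌈8761/395⌉=23 ⌈9068/395⌉=23
  n=30…39: ⌈9375/395⌉=24 ⌈9682/395⌉=25 ⌈9989/395⌉=26 ⌈10296/395⌉=27 ⌈10603/395⌉=27 ⌈10910/395⌉=28 ⌈11217/395⌉=29 ⌈11524/395⌉=30 ⌈11831/395⌉=30 ⌈12138/395⌉=31
  n=40…49: ⌈12445/395⌉=32 ⌈12752/395⌉=33 ⌈13059/395⌉=34 ⌈13366/395⌉=34 ⌈13673/395⌉=35 ⌈13980/395⌉=36 ⌈14287/395⌉=37 ⌈14594/395⌉=37 ⌈14901/395⌉=38 ⌈15208/395⌉=39
  n=50…59: ⌈15515/395⌉=40 ⌈15822/395⌉=41 ⌈16129/395⌉=41 ⌈16436/395⌉=42 ⌈16743/395⌉=43 ⌈17050/395⌉=44 ⌈17357/395⌉=44 ⌈17664/395⌉=45 ⌈17971/395⌉=46 ⌈18278/395⌉=47
  n=60…69: ⌈18585/395⌉=48 ⌈18892/395⌉=48 ⌈19199/395⌉=49 ⌈19506/395⌉=50 ⌈19813/395⌉=51 ⌈20120/395⌉=51 ⌈20427/395⌉=52 ⌈20734/395⌉=53 ⌈21041/395⌉=54 ⌈21348/395⌉=55
  n=70…79: ⌈21655/395⌉=55 ⌈21962/395⌉=56 ⌈22269/395⌉=57 ⌈22576/395⌉=58 ⌈22883/395⌉=58 ⌈23190/395⌉=59 ⌈23497/395⌉=60 ⌈23804/395⌉=61 ⌈24111/395⌉=62 ⌈24418/395⌉=62
  n=80…89: ⌈24725/395⌉=63 ⌈25032/395⌉=64 ⌈25339/395⌉=65 ⌈25646/395⌉=65 ⌈25953/395⌉=66 ⌈26260/395⌉=67 ⌈26567/395⌉=68 ⌈26874/395⌉=69 ⌈27181/395⌉=69 ⌈27488/395⌉=70
  n=90…99: ⌈27795/395⌉=71 ⌈28102/395⌉=72 ⌈28409/395⌉=72 ⌈28716/395⌉=73 ⌈29023/395⌉=74 ⌈29330/395⌉=75 ⌈29637/395⌉=76 ⌈29944/395⌉=76 ⌈30251/395⌉=77 ⌈30558/395⌉=78
  n=100…109: ⌈30865/395⌉=79 ⌈31172/395⌉=79 ⌈31479/395⌉=80 ⌈31786/395⌉=81 ⌈32093/395⌉=82 ⌈32400/395⌉=83 ⌈32707/395⌉=83 ⌈33014/395⌉=84 ⌈33321/395⌉=85 ⌈33628/395⌉=86
  n=110…119: ⌈33935/395⌉=86 ⌈34242/395⌉=87 ⌈34549/395⌉=88 ⌈34856/395⌉=89 ⌈35163/395⌉=90 ⌈35470/395⌉=90 ⌈35777/395⌉=91 ⌈36084/395⌉=92 ⌈36391/395⌉=93 ⌈36698/395⌉=93
  n=120…129: ⌈37005/395⌉=94 ⌈37312/395⌉=95 ⌈37619/395⌉=96 ⌈37926/395⌉=97 ⌈38233/395⌉=97 ⌈38540/395⌉=98 ⌈38847/395⌉=99 ⌈39154/395⌉=100 ⌈39461/395⌉=100 ⌈39768/395⌉=101
  n=130…133: ⌈40075/395⌉=102 ⌈40382/395⌉=103 ⌈40689/395⌉=104 ⌈40996/395⌉=104
s_n = t_(n+1) − t_n for n = 0 … 132 gives
prefix = 1011110111011110111011110111011110111011110111011110111011110111011110111011110111011110111011110111011110111011110111011110111011110
slide a length-6 window over [0..5] … [127..132] (128 windows); first occurrence of each distinct factor:
  [  0..  5] 101111
  [  1..  6] 011110
  [  2..  7] 111101
  [  3..  8] 111011
  [  4..  9] 110111
  [  5.. 10] 101110
  [  6.. 11] 011101
  (the other 121 windows repeat one of these)
distinct factors: {011101, 011110, 101110, 101111, 110111, 111011, 111101}
count = 7  (Sturmian bound for length 6 is 7)


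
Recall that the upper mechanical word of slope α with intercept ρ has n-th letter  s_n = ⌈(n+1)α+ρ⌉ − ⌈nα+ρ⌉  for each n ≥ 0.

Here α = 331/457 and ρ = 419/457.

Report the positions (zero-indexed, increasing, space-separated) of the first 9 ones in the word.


0 1 2 4 5 7 8 9 11

n=0: ⌈750/457⌉−⌈419/457⌉ = 2−1 = 1  ← one
n=1: ⌈1081/457⌉−⌈750/457⌉ = 3−2 = 1  ← one
n=2: ⌈1412/457⌉−⌈1081/457⌉ = 4−3 = 1  ← one
n=3: ⌈1743/457⌉−⌈1412/457⌉ = 4−4 = 0
n=4: ⌈2074/457⌉−⌈1743/457⌉ = 5−4 = 1  ← one
n=5: ⌈2405/457⌉−⌈2074/457⌉ = 6−5 = 1  ← one
n=6: ⌈2736/457⌉−⌈2405/457⌉ = 6−6 = 0
n=7: ⌈3067/457⌉−⌈2736/457⌉ = 7−6 = 1  ← one
n=8: ⌈3398/457⌉−⌈3067/457⌉ = 8−7 = 1  ← one
n=9: ⌈3729/457⌉−⌈3398/457⌉ = 9−8 = 1  ← one
n=10: ⌈4060/457⌉−⌈3729/457⌉ = 9−9 = 0
n=11: ⌈4391/457⌉−⌈4060/457⌉ = 10−9 = 1  ← one
positions of the first 9 ones: 0 1 2 4 5 7 8 9 11


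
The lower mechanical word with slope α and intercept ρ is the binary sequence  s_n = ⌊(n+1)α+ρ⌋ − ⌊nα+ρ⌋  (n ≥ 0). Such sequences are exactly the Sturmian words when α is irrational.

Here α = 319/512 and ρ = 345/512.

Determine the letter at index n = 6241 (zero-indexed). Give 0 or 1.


0

(n+1)α + ρ = (6242·319 + 345) / 512 = 1991543/512
nα + ρ     = (6241·319 + 345) / 512 = 1991224/512
⌊1991543/512⌋ = 3889,  ⌊1991224/512⌋ = 3889
s_{6241} = 3889 − 3889 = 0


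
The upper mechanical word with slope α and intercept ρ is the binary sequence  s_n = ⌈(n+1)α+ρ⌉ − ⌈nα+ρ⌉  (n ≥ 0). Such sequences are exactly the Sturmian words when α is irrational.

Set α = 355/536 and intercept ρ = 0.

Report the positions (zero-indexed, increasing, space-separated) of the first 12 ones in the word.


0 1 3 4 6 7 9 10 12 13 15 16

n=0: ⌈355/536⌉−⌈0/536⌉ = 1−0 = 1  ← one
n=1: ⌈710/536⌉−⌈355/536⌉ = 2−1 = 1  ← one
n=2: ⌈1065/536⌉−⌈710/536⌉ = 2−2 = 0
n=3: ⌈1420/536⌉−⌈1065/536⌉ = 3−2 = 1  ← one
n=4: ⌈1775/536⌉−⌈1420/536⌉ = 4−3 = 1  ← one
n=5: ⌈2130/536⌉−⌈1775/536⌉ = 4−4 = 0
n=6: ⌈2485/536⌉−⌈2130/536⌉ = 5−4 = 1  ← one
n=7: ⌈2840/536⌉−⌈2485/536⌉ = 6−5 = 1  ← one
n=8: ⌈3195/536⌉−⌈2840/536⌉ = 6−6 = 0
n=9: ⌈3550/536⌉−⌈3195/536⌉ = 7−6 = 1  ← one
n=10: ⌈3905/536⌉−⌈3550/536⌉ = 8−7 = 1  ← one
n=11: ⌈4260/536⌉−⌈3905/536⌉ = 8−8 = 0
n=12: ⌈4615/536⌉−⌈4260/536⌉ = 9−8 = 1  ← one
n=13: ⌈4970/536⌉−⌈4615/536⌉ = 10−9 = 1  ← one
n=14: ⌈5325/536⌉−⌈4970/536⌉ = 10−10 = 0
n=15: ⌈5680/536⌉−⌈5325/536⌉ = 11−10 = 1  ← one
n=16: ⌈6035/536⌉−⌈5680/536⌉ = 12−11 = 1  ← one
positions of the first 12 ones: 0 1 3 4 6 7 9 10 12 13 15 16


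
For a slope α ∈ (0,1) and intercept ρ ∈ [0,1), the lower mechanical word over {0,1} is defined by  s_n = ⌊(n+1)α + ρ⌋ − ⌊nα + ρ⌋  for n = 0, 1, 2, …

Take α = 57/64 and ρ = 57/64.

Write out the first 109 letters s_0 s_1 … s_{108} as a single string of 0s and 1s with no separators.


n=0: ⌊(1·57+57)/64⌋ − ⌊(0·57+57)/64⌋ = ⌊114/64⌋ − ⌊57/64⌋ = 1 − 0 = 1
n=1: ⌊(2·57+57)/64⌋ − ⌊(1·57+57)/64⌋ = ⌊171/64⌋ − ⌊114/64⌋ = 2 − 1 = 1
n=2: ⌊(3·57+57)/64⌋ − ⌊(2·57+57)/64⌋ = ⌊228/64⌋ − ⌊171/64⌋ = 3 − 2 = 1
n=3: ⌊(4·57+57)/64⌋ − ⌊(3·57+57)/64⌋ = ⌊285/64⌋ − ⌊228/64⌋ = 4 − 3 = 1
n=4: ⌊(5·57+57)/64⌋ − ⌊(4·57+57)/64⌋ = ⌊342/64⌋ − ⌊285/64⌋ = 5 − 4 = 1
n=5: ⌊(6·57+57)/64⌋ − ⌊(5·57+57)/64⌋ = ⌊399/64⌋ − ⌊342/64⌋ = 6 − 5 = 1
n=6: ⌊(7·57+57)/64⌋ − ⌊(6·57+57)/64⌋ = ⌊456/64⌋ − ⌊399/64⌋ = 7 − 6 = 1
n=7: ⌊(8·57+57)/64⌋ − ⌊(7·57+57)/64⌋ = ⌊513/64⌋ − ⌊456/64⌋ = 8 − 7 = 1
n=8: ⌊(9·57+57)/64⌋ − ⌊(8·57+57)/64⌋ = ⌊570/64⌋ − ⌊513/64⌋ = 8 − 8 = 0
n=9: ⌊(10·57+57)/64⌋ − ⌊(9·57+57)/64⌋ = ⌊627/64⌋ − ⌊570/64⌋ = 9 − 8 = 1
n=10: ⌊(11·57+57)/64⌋ − ⌊(10·57+57)/64⌋ = ⌊684/64⌋ − ⌊627/64⌋ = 10 − 9 = 1
n=11: ⌊(12·57+57)/64⌋ − ⌊(11·57+57)/64⌋ = ⌊741/64⌋ − ⌊684/64⌋ = 11 − 10 = 1
n=12: ⌊(13·57+57)/64⌋ − ⌊(12·57+57)/64⌋ = ⌊798/64⌋ − ⌊741/64⌋ = 12 − 11 = 1
n=13: ⌊(14·57+57)/64⌋ − ⌊(13·57+57)/64⌋ = ⌊855/64⌋ − ⌊798/64⌋ = 13 − 12 = 1
n=14: ⌊(15·57+57)/64⌋ − ⌊(14·57+57)/64⌋ = ⌊912/64⌋ − ⌊855/64⌋ = 14 − 13 = 1
n=15: ⌊(16·57+57)/64⌋ − ⌊(15·57+57)/64⌋ = ⌊969/64⌋ − ⌊912/64⌋ = 15 − 14 = 1
n=16: ⌊(17·57+57)/64⌋ − ⌊(16·57+57)/64⌋ = ⌊1026/64⌋ − ⌊969/64⌋ = 16 − 15 = 1
n=17: ⌊(18·57+57)/64⌋ − ⌊(17·57+57)/64⌋ = ⌊1083/64⌋ − ⌊1026/64⌋ = 16 − 16 = 0
n=18: ⌊(19·57+57)/64⌋ − ⌊(18·57+57)/64⌋ = ⌊1140/64⌋ − ⌊1083/64⌋ = 17 − 16 = 1
n=19: ⌊(20·57+57)/64⌋ − ⌊(19·57+57)/64⌋ = ⌊1197/64⌋ − ⌊1140/64⌋ = 18 − 17 = 1
n=20: ⌊(21·57+57)/64⌋ − ⌊(20·57+57)/64⌋ = ⌊1254/64⌋ − ⌊1197/64⌋ = 19 − 18 = 1
n=21: ⌊(22·57+57)/64⌋ − ⌊(21·57+57)/64⌋ = ⌊1311/64⌋ − ⌊1254/64⌋ = 20 − 19 = 1
n=22: ⌊(23·57+57)/64⌋ − ⌊(22·57+57)/64⌋ = ⌊1368/64⌋ − ⌊1311/64⌋ = 21 − 20 = 1
n=23: ⌊(24·57+57)/64⌋ − ⌊(23·57+57)/64⌋ = ⌊1425/64⌋ − ⌊1368/64⌋ = 22 − 21 = 1
n=24: ⌊(25·57+57)/64⌋ − ⌊(24·57+57)/64⌋ = ⌊1482/64⌋ − ⌊1425/64⌋ = 23 − 22 = 1
n=25: ⌊(26·57+57)/64⌋ − ⌊(25·57+57)/64⌋ = ⌊1539/64⌋ − ⌊1482/64⌋ = 24 − 23 = 1
n=26: ⌊(27·57+57)/64⌋ − ⌊(26·57+57)/64⌋ = ⌊1596/64⌋ − ⌊1539/64⌋ = 24 − 24 = 0
n=27: ⌊(28·57+57)/64⌋ − ⌊(27·57+57)/64⌋ = ⌊1653/64⌋ − ⌊1596/64⌋ = 25 − 24 = 1
n=28: ⌊(29·57+57)/64⌋ − ⌊(28·57+57)/64⌋ = ⌊1710/64⌋ − ⌊1653/64⌋ = 26 − 25 = 1
n=29: ⌊(30·57+57)/64⌋ − ⌊(29·57+57)/64⌋ = ⌊1767/64⌋ − ⌊1710/64⌋ = 27 − 26 = 1
n=30: ⌊(31·57+57)/64⌋ − ⌊(30·57+57)/64⌋ = ⌊1824/64⌋ − ⌊1767/64⌋ = 28 − 27 = 1
n=31: ⌊(32·57+57)/64⌋ − ⌊(31·57+57)/64⌋ = ⌊1881/64⌋ − ⌊1824/64⌋ = 29 − 28 = 1
n=32: ⌊(33·57+57)/64⌋ − ⌊(32·57+57)/64⌋ = ⌊1938/64⌋ − ⌊1881/64⌋ = 30 − 29 = 1
n=33: ⌊(34·57+57)/64⌋ − ⌊(33·57+57)/64⌋ = ⌊1995/64⌋ − ⌊1938/64⌋ = 31 − 30 = 1
n=34: ⌊(35·57+57)/64⌋ − ⌊(34·57+57)/64⌋ = ⌊2052/64⌋ − ⌊1995/64⌋ = 32 − 31 = 1
n=35: ⌊(36·57+57)/64⌋ − ⌊(35·57+57)/64⌋ = ⌊2109/64⌋ − ⌊2052/64⌋ = 32 − 32 = 0
n=36: ⌊(37·57+57)/64⌋ − ⌊(36·57+57)/64⌋ = ⌊2166/64⌋ − ⌊2109/64⌋ = 33 − 32 = 1
n=37: ⌊(38·57+57)/64⌋ − ⌊(37·57+57)/64⌋ = ⌊2223/64⌋ − ⌊2166/64⌋ = 34 − 33 = 1
n=38: ⌊(39·57+57)/64⌋ − ⌊(38·57+57)/64⌋ = ⌊2280/64⌋ − ⌊2223/64⌋ = 35 − 34 = 1
n=39: ⌊(40·57+57)/64⌋ − ⌊(39·57+57)/64⌋ = ⌊2337/64⌋ − ⌊2280/64⌋ = 36 − 35 = 1
n=40: ⌊(41·57+57)/64⌋ − ⌊(40·57+57)/64⌋ = ⌊2394/64⌋ − ⌊2337/64⌋ = 37 − 36 = 1
n=41: ⌊(42·57+57)/64⌋ − ⌊(41·57+57)/64⌋ = ⌊2451/64⌋ − ⌊2394/64⌋ = 38 − 37 = 1
n=42: ⌊(43·57+57)/64⌋ − ⌊(42·57+57)/64⌋ = ⌊2508/64⌋ − ⌊2451/64⌋ = 39 − 38 = 1
n=43: ⌊(44·57+57)/64⌋ − ⌊(43·57+57)/64⌋ = ⌊2565/64⌋ − ⌊2508/64⌋ = 40 − 39 = 1
n=44: ⌊(45·57+57)/64⌋ − ⌊(44·57+57)/64⌋ = ⌊2622/64⌋ − ⌊2565/64⌋ = 40 − 40 = 0
n=45: ⌊(46·57+57)/64⌋ − ⌊(45·57+57)/64⌋ = ⌊2679/64⌋ − ⌊2622/64⌋ = 41 − 40 = 1
n=46: ⌊(47·57+57)/64⌋ − ⌊(46·57+57)/64⌋ = ⌊2736/64⌋ − ⌊2679/64⌋ = 42 − 41 = 1
n=47: ⌊(48·57+57)/64⌋ − ⌊(47·57+57)/64⌋ = ⌊2793/64⌋ − ⌊2736/64⌋ = 43 − 42 = 1
n=48: ⌊(49·57+57)/64⌋ − ⌊(48·57+57)/64⌋ = ⌊2850/64⌋ − ⌊2793/64⌋ = 44 − 43 = 1
n=49: ⌊(50·57+57)/64⌋ − ⌊(49·57+57)/64⌋ = ⌊2907/64⌋ − ⌊2850/64⌋ = 45 − 44 = 1
n=50: ⌊(51·57+57)/64⌋ − ⌊(50·57+57)/64⌋ = ⌊2964/64⌋ − ⌊2907/64⌋ = 46 − 45 = 1
n=51: ⌊(52·57+57)/64⌋ − ⌊(51·57+57)/64⌋ = ⌊3021/64⌋ − ⌊2964/64⌋ = 47 − 46 = 1
n=52: ⌊(53·57+57)/64⌋ − ⌊(52·57+57)/64⌋ = ⌊3078/64⌋ − ⌊3021/64⌋ = 48 − 47 = 1
n=53: ⌊(54·57+57)/64⌋ − ⌊(53·57+57)/64⌋ = ⌊3135/64⌋ − ⌊3078/64⌋ = 48 − 48 = 0
n=54: ⌊(55·57+57)/64⌋ − ⌊(54·57+57)/64⌋ = ⌊3192/64⌋ − ⌊3135/64⌋ = 49 − 48 = 1
n=55: ⌊(56·57+57)/64⌋ − ⌊(55·57+57)/64⌋ = ⌊3249/64⌋ − ⌊3192/64⌋ = 50 − 49 = 1
n=56: ⌊(57·57+57)/64⌋ − ⌊(56·57+57)/64⌋ = ⌊3306/64⌋ − ⌊3249/64⌋ = 51 − 50 = 1
n=57: ⌊(58·57+57)/64⌋ − ⌊(57·57+57)/64⌋ = ⌊3363/64⌋ − ⌊3306/64⌋ = 52 − 51 = 1
n=58: ⌊(59·57+57)/64⌋ − ⌊(58·57+57)/64⌋ = ⌊3420/64⌋ − ⌊3363/64⌋ = 53 − 52 = 1
n=59: ⌊(60·57+57)/64⌋ − ⌊(59·57+57)/64⌋ = ⌊3477/64⌋ − ⌊3420/64⌋ = 54 − 53 = 1
n=60: ⌊(61·57+57)/64⌋ − ⌊(60·57+57)/64⌋ = ⌊3534/64⌋ − ⌊3477/64⌋ = 55 − 54 = 1
n=61: ⌊(62·57+57)/64⌋ − ⌊(61·57+57)/64⌋ = ⌊3591/64⌋ − ⌊3534/64⌋ = 56 − 55 = 1
n=62: ⌊(63·57+57)/64⌋ − ⌊(62·57+57)/64⌋ = ⌊3648/64⌋ − ⌊3591/64⌋ = 57 − 56 = 1
n=63: ⌊(64·57+57)/64⌋ − ⌊(63·57+57)/64⌋ = ⌊3705/64⌋ − ⌊3648/64⌋ = 57 − 57 = 0
n=64: ⌊(65·57+57)/64⌋ − ⌊(64·57+57)/64⌋ = ⌊3762/64⌋ − ⌊3705/64⌋ = 58 − 57 = 1
n=65: ⌊(66·57+57)/64⌋ − ⌊(65·57+57)/64⌋ = ⌊3819/64⌋ − ⌊3762/64⌋ = 59 − 58 = 1
n=66: ⌊(67·57+57)/64⌋ − ⌊(66·57+57)/64⌋ = ⌊3876/64⌋ − ⌊3819/64⌋ = 60 − 59 = 1
n=67: ⌊(68·57+57)/64⌋ − ⌊(67·57+57)/64⌋ = ⌊3933/64⌋ − ⌊3876/64⌋ = 61 − 60 = 1
n=68: ⌊(69·57+57)/64⌋ − ⌊(68·57+57)/64⌋ = ⌊3990/64⌋ − ⌊3933/64⌋ = 62 − 61 = 1
n=69: ⌊(70·57+57)/64⌋ − ⌊(69·57+57)/64⌋ = ⌊4047/64⌋ − ⌊3990/64⌋ = 63 − 62 = 1
n=70: ⌊(71·57+57)/64⌋ − ⌊(70·57+57)/64⌋ = ⌊4104/64⌋ − ⌊4047/64⌋ = 64 − 63 = 1
n=71: ⌊(72·57+57)/64⌋ − ⌊(71·57+57)/64⌋ = ⌊4161/64⌋ − ⌊4104/64⌋ = 65 − 64 = 1
n=72: ⌊(73·57+57)/64⌋ − ⌊(72·57+57)/64⌋ = ⌊4218/64⌋ − ⌊4161/64⌋ = 65 − 65 = 0
n=73: ⌊(74·57+57)/64⌋ − ⌊(73·57+57)/64⌋ = ⌊4275/64⌋ − ⌊4218/64⌋ = 66 − 65 = 1
n=74: ⌊(75·57+57)/64⌋ − ⌊(74·57+57)/64⌋ = ⌊4332/64⌋ − ⌊4275/64⌋ = 67 − 66 = 1
n=75: ⌊(76·57+57)/64⌋ − ⌊(75·57+57)/64⌋ = ⌊4389/64⌋ − ⌊4332/64⌋ = 68 − 67 = 1
n=76: ⌊(77·57+57)/64⌋ − ⌊(76·57+57)/64⌋ = ⌊4446/64⌋ − ⌊4389/64⌋ = 69 − 68 = 1
n=77: ⌊(78·57+57)/64⌋ − ⌊(77·57+57)/64⌋ = ⌊4503/64⌋ − ⌊4446/64⌋ = 70 − 69 = 1
n=78: ⌊(79·57+57)/64⌋ − ⌊(78·57+57)/64⌋ = ⌊4560/64⌋ − ⌊4503/64⌋ = 71 − 70 = 1
n=79: ⌊(80·57+57)/64⌋ − ⌊(79·57+57)/64⌋ = ⌊4617/64⌋ − ⌊4560/64⌋ = 72 − 71 = 1
n=80: ⌊(81·57+57)/64⌋ − ⌊(80·57+57)/64⌋ = ⌊4674/64⌋ − ⌊4617/64⌋ = 73 − 72 = 1
n=81: ⌊(82·57+57)/64⌋ − ⌊(81·57+57)/64⌋ = ⌊4731/64⌋ − ⌊4674/64⌋ = 73 − 73 = 0
n=82: ⌊(83·57+57)/64⌋ − ⌊(82·57+57)/64⌋ = ⌊4788/64⌋ − ⌊4731/64⌋ = 74 − 73 = 1
n=83: ⌊(84·57+57)/64⌋ − ⌊(83·57+57)/64⌋ = ⌊4845/64⌋ − ⌊4788/64⌋ = 75 − 74 = 1
n=84: ⌊(85·57+57)/64⌋ − ⌊(84·57+57)/64⌋ = ⌊4902/64⌋ − ⌊4845/64⌋ = 76 − 75 = 1
n=85: ⌊(86·57+57)/64⌋ − ⌊(85·57+57)/64⌋ = ⌊4959/64⌋ − ⌊4902/64⌋ = 77 − 76 = 1
n=86: ⌊(87·57+57)/64⌋ − ⌊(86·57+57)/64⌋ = ⌊5016/64⌋ − ⌊4959/64⌋ = 78 − 77 = 1
n=87: ⌊(88·57+57)/64⌋ − ⌊(87·57+57)/64⌋ = ⌊5073/64⌋ − ⌊5016/64⌋ = 79 − 78 = 1
n=88: ⌊(89·57+57)/64⌋ − ⌊(88·57+57)/64⌋ = ⌊5130/64⌋ − ⌊5073/64⌋ = 80 − 79 = 1
n=89: ⌊(90·57+57)/64⌋ − ⌊(89·57+57)/64⌋ = ⌊5187/64⌋ − ⌊5130/64⌋ = 81 − 80 = 1
n=90: ⌊(91·57+57)/64⌋ − ⌊(90·57+57)/64⌋ = ⌊5244/64⌋ − ⌊5187/64⌋ = 81 − 81 = 0
n=91: ⌊(92·57+57)/64⌋ − ⌊(91·57+57)/64⌋ = ⌊5301/64⌋ − ⌊5244/64⌋ = 82 − 81 = 1
n=92: ⌊(93·57+57)/64⌋ − ⌊(92·57+57)/64⌋ = ⌊5358/64⌋ − ⌊5301/64⌋ = 83 − 82 = 1
n=93: ⌊(94·57+57)/64⌋ − ⌊(93·57+57)/64⌋ = ⌊5415/64⌋ − ⌊5358/64⌋ = 84 − 83 = 1
n=94: ⌊(95·57+57)/64⌋ − ⌊(94·57+57)/64⌋ = ⌊5472/64⌋ − ⌊5415/64⌋ = 85 − 84 = 1
n=95: ⌊(96·57+57)/64⌋ − ⌊(95·57+57)/64⌋ = ⌊5529/64⌋ − ⌊5472/64⌋ = 86 − 85 = 1
n=96: ⌊(97·57+57)/64⌋ − ⌊(96·57+57)/64⌋ = ⌊5586/64⌋ − ⌊5529/64⌋ = 87 − 86 = 1
n=97: ⌊(98·57+57)/64⌋ − ⌊(97·57+57)/64⌋ = ⌊5643/64⌋ − ⌊5586/64⌋ = 88 − 87 = 1
n=98: ⌊(99·57+57)/64⌋ − ⌊(98·57+57)/64⌋ = ⌊5700/64⌋ − ⌊5643/64⌋ = 89 − 88 = 1
n=99: ⌊(100·57+57)/64⌋ − ⌊(99·57+57)/64⌋ = ⌊5757/64⌋ − ⌊5700/64⌋ = 89 − 89 = 0
n=100: ⌊(101·57+57)/64⌋ − ⌊(100·57+57)/64⌋ = ⌊5814/64⌋ − ⌊5757/64⌋ = 90 − 89 = 1
n=101: ⌊(102·57+57)/64⌋ − ⌊(101·57+57)/64⌋ = ⌊5871/64⌋ − ⌊5814/64⌋ = 91 − 90 = 1
n=102: ⌊(103·57+57)/64⌋ − ⌊(102·57+57)/64⌋ = ⌊5928/64⌋ − ⌊5871/64⌋ = 92 − 91 = 1
n=103: ⌊(104·57+57)/64⌋ − ⌊(103·57+57)/64⌋ = ⌊5985/64⌋ − ⌊5928/64⌋ = 93 − 92 = 1
n=104: ⌊(105·57+57)/64⌋ − ⌊(104·57+57)/64⌋ = ⌊6042/64⌋ − ⌊5985/64⌋ = 94 − 93 = 1
n=105: ⌊(106·57+57)/64⌋ − ⌊(105·57+57)/64⌋ = ⌊6099/64⌋ − ⌊6042/64⌋ = 95 − 94 = 1
n=106: ⌊(107·57+57)/64⌋ − ⌊(106·57+57)/64⌋ = ⌊6156/64⌋ − ⌊6099/64⌋ = 96 − 95 = 1
n=107: ⌊(108·57+57)/64⌋ − ⌊(107·57+57)/64⌋ = ⌊6213/64⌋ − ⌊6156/64⌋ = 97 − 96 = 1
n=108: ⌊(109·57+57)/64⌋ − ⌊(108·57+57)/64⌋ = ⌊6270/64⌋ − ⌊6213/64⌋ = 97 − 97 = 0

1111111101111111101111111101111111101111111101111111101111111110111111110111111110111111110111111110111111110
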